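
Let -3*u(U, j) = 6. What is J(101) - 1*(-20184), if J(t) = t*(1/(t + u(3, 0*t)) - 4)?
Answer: 1958321/99 ≈ 19781.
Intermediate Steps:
u(U, j) = -2 (u(U, j) = -1/3*6 = -2)
J(t) = t*(-4 + 1/(-2 + t)) (J(t) = t*(1/(t - 2) - 4) = t*(1/(-2 + t) - 4) = t*(-4 + 1/(-2 + t)))
J(101) - 1*(-20184) = 101*(9 - 4*101)/(-2 + 101) - 1*(-20184) = 101*(9 - 404)/99 + 20184 = 101*(1/99)*(-395) + 20184 = -39895/99 + 20184 = 1958321/99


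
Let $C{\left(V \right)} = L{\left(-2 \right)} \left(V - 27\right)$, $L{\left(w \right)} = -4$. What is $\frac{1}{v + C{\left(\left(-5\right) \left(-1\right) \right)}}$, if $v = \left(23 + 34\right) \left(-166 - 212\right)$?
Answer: $- \frac{1}{21458} \approx -4.6603 \cdot 10^{-5}$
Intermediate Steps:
$v = -21546$ ($v = 57 \left(-378\right) = -21546$)
$C{\left(V \right)} = 108 - 4 V$ ($C{\left(V \right)} = - 4 \left(V - 27\right) = - 4 \left(-27 + V\right) = 108 - 4 V$)
$\frac{1}{v + C{\left(\left(-5\right) \left(-1\right) \right)}} = \frac{1}{-21546 + \left(108 - 4 \left(\left(-5\right) \left(-1\right)\right)\right)} = \frac{1}{-21546 + \left(108 - 20\right)} = \frac{1}{-21546 + 88} = \frac{1}{-21458} = - \frac{1}{21458}$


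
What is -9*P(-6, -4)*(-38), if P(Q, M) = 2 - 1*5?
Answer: -1026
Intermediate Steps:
P(Q, M) = -3 (P(Q, M) = 2 - 5 = -3)
-9*P(-6, -4)*(-38) = -9*(-3)*(-38) = 27*(-38) = -1026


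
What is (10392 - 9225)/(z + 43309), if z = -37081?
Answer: 389/2076 ≈ 0.18738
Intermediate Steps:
(10392 - 9225)/(z + 43309) = (10392 - 9225)/(-37081 + 43309) = 1167/6228 = 1167*(1/6228) = 389/2076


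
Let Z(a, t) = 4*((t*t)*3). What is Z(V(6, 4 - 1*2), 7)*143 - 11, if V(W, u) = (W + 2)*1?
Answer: 84073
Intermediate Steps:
V(W, u) = 2 + W (V(W, u) = (2 + W)*1 = 2 + W)
Z(a, t) = 12*t² (Z(a, t) = 4*(t²*3) = 4*(3*t²) = 12*t²)
Z(V(6, 4 - 1*2), 7)*143 - 11 = (12*7²)*143 - 11 = (12*49)*143 - 11 = 588*143 - 11 = 84084 - 11 = 84073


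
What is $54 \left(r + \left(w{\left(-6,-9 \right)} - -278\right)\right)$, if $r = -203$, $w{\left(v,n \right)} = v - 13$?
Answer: $3024$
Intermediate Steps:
$w{\left(v,n \right)} = -13 + v$
$54 \left(r + \left(w{\left(-6,-9 \right)} - -278\right)\right) = 54 \left(-203 - -259\right) = 54 \left(-203 + \left(-19 + 278\right)\right) = 54 \left(-203 + 259\right) = 54 \cdot 56 = 3024$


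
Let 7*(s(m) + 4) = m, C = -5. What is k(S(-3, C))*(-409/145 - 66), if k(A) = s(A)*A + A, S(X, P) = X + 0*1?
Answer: -718488/1015 ≈ -707.87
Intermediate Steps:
S(X, P) = X (S(X, P) = X + 0 = X)
s(m) = -4 + m/7
k(A) = A + A*(-4 + A/7) (k(A) = (-4 + A/7)*A + A = A*(-4 + A/7) + A = A + A*(-4 + A/7))
k(S(-3, C))*(-409/145 - 66) = ((1/7)*(-3)*(-21 - 3))*(-409/145 - 66) = ((1/7)*(-3)*(-24))*(-409*1/145 - 66) = 72*(-409/145 - 66)/7 = (72/7)*(-9979/145) = -718488/1015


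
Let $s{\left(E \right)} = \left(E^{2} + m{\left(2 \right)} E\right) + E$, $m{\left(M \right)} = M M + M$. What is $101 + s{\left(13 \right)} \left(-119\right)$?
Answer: $-30839$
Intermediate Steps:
$m{\left(M \right)} = M + M^{2}$ ($m{\left(M \right)} = M^{2} + M = M + M^{2}$)
$s{\left(E \right)} = E^{2} + 7 E$ ($s{\left(E \right)} = \left(E^{2} + 2 \left(1 + 2\right) E\right) + E = \left(E^{2} + 2 \cdot 3 E\right) + E = \left(E^{2} + 6 E\right) + E = E^{2} + 7 E$)
$101 + s{\left(13 \right)} \left(-119\right) = 101 + 13 \left(7 + 13\right) \left(-119\right) = 101 + 13 \cdot 20 \left(-119\right) = 101 + 260 \left(-119\right) = 101 - 30940 = -30839$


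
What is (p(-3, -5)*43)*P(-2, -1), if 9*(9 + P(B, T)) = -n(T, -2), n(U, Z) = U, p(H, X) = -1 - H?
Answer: -6880/9 ≈ -764.44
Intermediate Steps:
P(B, T) = -9 - T/9 (P(B, T) = -9 + (-T)/9 = -9 - T/9)
(p(-3, -5)*43)*P(-2, -1) = ((-1 - 1*(-3))*43)*(-9 - ⅑*(-1)) = ((-1 + 3)*43)*(-9 + ⅑) = (2*43)*(-80/9) = 86*(-80/9) = -6880/9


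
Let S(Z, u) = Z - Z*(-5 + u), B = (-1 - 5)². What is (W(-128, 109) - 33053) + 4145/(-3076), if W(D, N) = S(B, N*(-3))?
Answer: -64800085/3076 ≈ -21066.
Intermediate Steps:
B = 36 (B = (-6)² = 36)
S(Z, u) = Z - Z*(-5 + u)
W(D, N) = 216 + 108*N (W(D, N) = 36*(6 - N*(-3)) = 36*(6 - (-3)*N) = 36*(6 + 3*N) = 216 + 108*N)
(W(-128, 109) - 33053) + 4145/(-3076) = ((216 + 108*109) - 33053) + 4145/(-3076) = ((216 + 11772) - 33053) + 4145*(-1/3076) = (11988 - 33053) - 4145/3076 = -21065 - 4145/3076 = -64800085/3076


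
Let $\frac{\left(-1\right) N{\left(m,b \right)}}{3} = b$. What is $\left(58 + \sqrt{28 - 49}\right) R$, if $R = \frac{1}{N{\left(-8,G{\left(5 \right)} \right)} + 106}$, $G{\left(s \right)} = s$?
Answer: $\frac{58}{91} + \frac{i \sqrt{21}}{91} \approx 0.63736 + 0.050358 i$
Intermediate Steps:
$N{\left(m,b \right)} = - 3 b$
$R = \frac{1}{91}$ ($R = \frac{1}{\left(-3\right) 5 + 106} = \frac{1}{-15 + 106} = \frac{1}{91} \approx 0.010989$)
$\left(58 + \sqrt{28 - 49}\right) R = \left(58 + \sqrt{28 - 49}\right) \frac{1}{91} = \left(58 + \sqrt{-21}\right) \frac{1}{91} = \left(58 + i \sqrt{21}\right) \frac{1}{91} = \frac{58}{91} + \frac{i \sqrt{21}}{91}$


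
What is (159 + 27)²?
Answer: 34596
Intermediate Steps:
(159 + 27)² = 186² = 34596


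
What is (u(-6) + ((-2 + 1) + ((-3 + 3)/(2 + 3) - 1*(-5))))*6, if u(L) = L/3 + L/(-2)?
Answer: 30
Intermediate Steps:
u(L) = -L/6 (u(L) = L*(1/3) + L*(-1/2) = L/3 - L/2 = -L/6)
(u(-6) + ((-2 + 1) + ((-3 + 3)/(2 + 3) - 1*(-5))))*6 = (-1/6*(-6) + ((-2 + 1) + ((-3 + 3)/(2 + 3) - 1*(-5))))*6 = (1 + (-1 + (0/5 + 5)))*6 = (1 + (-1 + (0*(1/5) + 5)))*6 = (1 + (-1 + (0 + 5)))*6 = (1 + (-1 + 5))*6 = (1 + 4)*6 = 5*6 = 30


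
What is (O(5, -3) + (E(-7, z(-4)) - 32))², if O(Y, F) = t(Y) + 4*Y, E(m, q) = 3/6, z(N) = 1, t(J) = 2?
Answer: 361/4 ≈ 90.250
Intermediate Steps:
E(m, q) = ½ (E(m, q) = 3*(⅙) = ½)
O(Y, F) = 2 + 4*Y
(O(5, -3) + (E(-7, z(-4)) - 32))² = ((2 + 4*5) + (½ - 32))² = ((2 + 20) - 63/2)² = (22 - 63/2)² = (-19/2)² = 361/4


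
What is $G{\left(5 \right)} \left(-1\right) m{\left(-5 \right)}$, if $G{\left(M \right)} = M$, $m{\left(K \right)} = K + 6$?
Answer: $-5$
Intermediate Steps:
$m{\left(K \right)} = 6 + K$
$G{\left(5 \right)} \left(-1\right) m{\left(-5 \right)} = 5 \left(-1\right) \left(6 - 5\right) = \left(-5\right) 1 = -5$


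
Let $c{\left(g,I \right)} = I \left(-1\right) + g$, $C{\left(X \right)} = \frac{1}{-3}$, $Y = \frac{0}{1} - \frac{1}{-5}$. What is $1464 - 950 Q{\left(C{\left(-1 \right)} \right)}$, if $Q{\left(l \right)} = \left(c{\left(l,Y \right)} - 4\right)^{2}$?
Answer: $- \frac{162536}{9} \approx -18060.0$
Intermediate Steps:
$Y = \frac{1}{5}$ ($Y = 0 \cdot 1 - - \frac{1}{5} = 0 + \frac{1}{5} = \frac{1}{5} \approx 0.2$)
$C{\left(X \right)} = - \frac{1}{3}$
$c{\left(g,I \right)} = g - I$ ($c{\left(g,I \right)} = - I + g = g - I$)
$Q{\left(l \right)} = \left(- \frac{21}{5} + l\right)^{2}$ ($Q{\left(l \right)} = \left(\left(l - \frac{1}{5}\right) - 4\right)^{2} = \left(\left(- \frac{1}{5} + l\right) - 4\right)^{2} = \left(- \frac{21}{5} + l\right)^{2}$)
$1464 - 950 Q{\left(C{\left(-1 \right)} \right)} = 1464 - 950 \frac{\left(-21 + 5 \left(- \frac{1}{3}\right)\right)^{2}}{25} = 1464 - 950 \frac{\left(-21 - \frac{5}{3}\right)^{2}}{25} = 1464 - 950 \frac{\left(- \frac{68}{3}\right)^{2}}{25} = 1464 - 950 \cdot \frac{1}{25} \cdot \frac{4624}{9} = 1464 - \frac{175712}{9} = - \frac{162536}{9}$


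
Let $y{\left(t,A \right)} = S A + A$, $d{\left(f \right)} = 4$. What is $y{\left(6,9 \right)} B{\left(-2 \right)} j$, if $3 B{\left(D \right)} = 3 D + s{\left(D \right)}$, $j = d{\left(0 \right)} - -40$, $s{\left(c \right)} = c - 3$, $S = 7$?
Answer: $-11616$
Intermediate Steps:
$s{\left(c \right)} = -3 + c$
$j = 44$ ($j = 4 - -40 = 4 + 40 = 44$)
$B{\left(D \right)} = -1 + \frac{4 D}{3}$ ($B{\left(D \right)} = \frac{3 D + \left(-3 + D\right)}{3} = \frac{-3 + 4 D}{3} = -1 + \frac{4 D}{3}$)
$y{\left(t,A \right)} = 8 A$ ($y{\left(t,A \right)} = 7 A + A = 8 A$)
$y{\left(6,9 \right)} B{\left(-2 \right)} j = 8 \cdot 9 \left(-1 + \frac{4}{3} \left(-2\right)\right) 44 = 72 \left(-1 - \frac{8}{3}\right) 44 = 72 \left(- \frac{11}{3}\right) 44 = \left(-264\right) 44 = -11616$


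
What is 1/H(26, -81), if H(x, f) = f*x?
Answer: -1/2106 ≈ -0.00047483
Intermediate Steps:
1/H(26, -81) = 1/(-81*26) = 1/(-2106) = -1/2106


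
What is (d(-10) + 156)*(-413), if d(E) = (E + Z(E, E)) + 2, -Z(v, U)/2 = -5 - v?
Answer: -56994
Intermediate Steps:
Z(v, U) = 10 + 2*v (Z(v, U) = -2*(-5 - v) = 10 + 2*v)
d(E) = 12 + 3*E (d(E) = (E + (10 + 2*E)) + 2 = (10 + 3*E) + 2 = 12 + 3*E)
(d(-10) + 156)*(-413) = ((12 + 3*(-10)) + 156)*(-413) = ((12 - 30) + 156)*(-413) = (-18 + 156)*(-413) = 138*(-413) = -56994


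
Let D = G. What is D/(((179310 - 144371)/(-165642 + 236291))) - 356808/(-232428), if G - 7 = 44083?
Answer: 60333816083516/676733491 ≈ 89155.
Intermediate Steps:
G = 44090 (G = 7 + 44083 = 44090)
D = 44090
D/(((179310 - 144371)/(-165642 + 236291))) - 356808/(-232428) = 44090/(((179310 - 144371)/(-165642 + 236291))) - 356808/(-232428) = 44090/((34939/70649)) - 356808*(-1/232428) = 44090/((34939*(1/70649))) + 29734/19369 = 44090/(34939/70649) + 29734/19369 = 44090*(70649/34939) + 29734/19369 = 3114914410/34939 + 29734/19369 = 60333816083516/676733491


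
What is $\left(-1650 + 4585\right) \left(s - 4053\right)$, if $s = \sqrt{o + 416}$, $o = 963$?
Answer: $-11895555 + 2935 \sqrt{1379} \approx -1.1787 \cdot 10^{7}$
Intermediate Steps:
$s = \sqrt{1379}$ ($s = \sqrt{963 + 416} = \sqrt{1379} \approx 37.135$)
$\left(-1650 + 4585\right) \left(s - 4053\right) = \left(-1650 + 4585\right) \left(\sqrt{1379} - 4053\right) = 2935 \left(-4053 + \sqrt{1379}\right) = -11895555 + 2935 \sqrt{1379}$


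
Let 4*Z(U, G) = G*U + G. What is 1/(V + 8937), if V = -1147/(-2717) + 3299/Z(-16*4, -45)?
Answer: 7702695/68878090492 ≈ 0.00011183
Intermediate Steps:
Z(U, G) = G/4 + G*U/4 (Z(U, G) = (G*U + G)/4 = (G + G*U)/4 = G/4 + G*U/4)
V = 39105277/7702695 (V = -1147/(-2717) + 3299/(((¼)*(-45)*(1 - 16*4))) = -1147*(-1/2717) + 3299/(((¼)*(-45)*(1 - 64))) = 1147/2717 + 3299/(((¼)*(-45)*(-63))) = 1147/2717 + 3299/(2835/4) = 1147/2717 + 3299*(4/2835) = 1147/2717 + 13196/2835 = 39105277/7702695 ≈ 5.0768)
1/(V + 8937) = 1/(39105277/7702695 + 8937) = 1/(68878090492/7702695) = 7702695/68878090492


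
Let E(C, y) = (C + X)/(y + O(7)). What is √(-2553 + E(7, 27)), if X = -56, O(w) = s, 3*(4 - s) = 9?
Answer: I*√10219/2 ≈ 50.545*I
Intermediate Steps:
s = 1 (s = 4 - ⅓*9 = 4 - 3 = 1)
O(w) = 1
E(C, y) = (-56 + C)/(1 + y) (E(C, y) = (C - 56)/(y + 1) = (-56 + C)/(1 + y))
√(-2553 + E(7, 27)) = √(-2553 + (-56 + 7)/(1 + 27)) = √(-2553 - 49/28) = √(-2553 + (1/28)*(-49)) = √(-2553 - 7/4) = √(-10219/4) = I*√10219/2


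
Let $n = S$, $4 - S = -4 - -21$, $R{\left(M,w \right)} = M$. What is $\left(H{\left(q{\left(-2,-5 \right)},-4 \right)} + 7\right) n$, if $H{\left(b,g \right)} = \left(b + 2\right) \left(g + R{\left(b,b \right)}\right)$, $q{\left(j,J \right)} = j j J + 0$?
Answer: $-5707$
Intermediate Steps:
$q{\left(j,J \right)} = J j^{2}$ ($q{\left(j,J \right)} = j^{2} J + 0 = J j^{2} + 0 = J j^{2}$)
$H{\left(b,g \right)} = \left(2 + b\right) \left(b + g\right)$ ($H{\left(b,g \right)} = \left(b + 2\right) \left(g + b\right) = \left(2 + b\right) \left(b + g\right)$)
$S = -13$ ($S = 4 - \left(-4 - -21\right) = 4 - \left(-4 + 21\right) = 4 - 17 = -13$)
$n = -13$
$\left(H{\left(q{\left(-2,-5 \right)},-4 \right)} + 7\right) n = \left(\left(\left(- 5 \left(-2\right)^{2}\right)^{2} + 2 \left(- 5 \left(-2\right)^{2}\right) + 2 \left(-4\right) + - 5 \left(-2\right)^{2} \left(-4\right)\right) + 7\right) \left(-13\right) = \left(\left(\left(\left(-5\right) 4\right)^{2} + 2 \left(\left(-5\right) 4\right) - 8 + \left(-5\right) 4 \left(-4\right)\right) + 7\right) \left(-13\right) = \left(\left(\left(-20\right)^{2} + 2 \left(-20\right) - 8 - -80\right) + 7\right) \left(-13\right) = \left(\left(400 - 40 - 8 + 80\right) + 7\right) \left(-13\right) = \left(432 + 7\right) \left(-13\right) = 439 \left(-13\right) = -5707$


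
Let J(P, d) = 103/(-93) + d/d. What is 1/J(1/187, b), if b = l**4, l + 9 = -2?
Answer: -93/10 ≈ -9.3000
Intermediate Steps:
l = -11 (l = -9 - 2 = -11)
b = 14641 (b = (-11)**4 = 14641)
J(P, d) = -10/93 (J(P, d) = 103*(-1/93) + 1 = -103/93 + 1 = -10/93)
1/J(1/187, b) = 1/(-10/93) = -93/10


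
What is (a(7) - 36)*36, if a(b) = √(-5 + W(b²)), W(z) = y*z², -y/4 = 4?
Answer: -1296 + 108*I*√4269 ≈ -1296.0 + 7056.5*I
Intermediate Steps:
y = -16 (y = -4*4 = -16)
W(z) = -16*z²
a(b) = √(-5 - 16*b⁴)
(a(7) - 36)*36 = (√(-5 - 16*7⁴) - 36)*36 = (√(-5 - 16*2401) - 36)*36 = (√(-5 - 38416) - 36)*36 = (√(-38421) - 36)*36 = (3*I*√4269 - 36)*36 = (-36 + 3*I*√4269)*36 = -1296 + 108*I*√4269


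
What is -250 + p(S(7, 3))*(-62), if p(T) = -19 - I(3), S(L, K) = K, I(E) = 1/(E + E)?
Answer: 2815/3 ≈ 938.33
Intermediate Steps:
I(E) = 1/(2*E)
p(T) = -115/6 (p(T) = -19 - 1/(2*3) = -19 - 1*⅙ = -19 - ⅙ = -115/6)
-250 + p(S(7, 3))*(-62) = -250 - 115/6*(-62) = -250 + 3565/3 = 2815/3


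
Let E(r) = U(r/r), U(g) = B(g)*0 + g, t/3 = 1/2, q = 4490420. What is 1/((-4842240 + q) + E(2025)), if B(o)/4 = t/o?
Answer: -1/351819 ≈ -2.8424e-6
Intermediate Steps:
t = 3/2 ≈ 1.5000
B(o) = 6/o (B(o) = 4*(3/(2*o)) = 6/o)
U(g) = g (U(g) = (6/g)*0 + g = 0 + g = g)
E(r) = 1 (E(r) = r/r = 1)
1/((-4842240 + q) + E(2025)) = 1/((-4842240 + 4490420) + 1) = 1/(-351820 + 1) = 1/(-351819) = -1/351819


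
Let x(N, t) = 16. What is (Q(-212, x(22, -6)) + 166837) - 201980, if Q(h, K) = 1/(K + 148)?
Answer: -5763451/164 ≈ -35143.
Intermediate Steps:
Q(h, K) = 1/(148 + K)
(Q(-212, x(22, -6)) + 166837) - 201980 = (1/(148 + 16) + 166837) - 201980 = (1/164 + 166837) - 201980 = 27361269/164 - 201980 = -5763451/164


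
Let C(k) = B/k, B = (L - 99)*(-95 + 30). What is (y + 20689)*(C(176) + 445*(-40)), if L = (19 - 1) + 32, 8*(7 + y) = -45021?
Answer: -376915182525/1408 ≈ -2.6770e+8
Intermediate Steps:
y = -45077/8 (y = -7 + (⅛)*(-45021) = -7 - 45021/8 = -45077/8 ≈ -5634.6)
L = 50 (L = 18 + 32 = 50)
B = 3185 (B = (50 - 99)*(-95 + 30) = -49*(-65) = 3185)
C(k) = 3185/k
(y + 20689)*(C(176) + 445*(-40)) = (-45077/8 + 20689)*(3185/176 + 445*(-40)) = 120435*(3185*(1/176) - 17800)/8 = 120435*(3185/176 - 17800)/8 = (120435/8)*(-3129615/176) = -376915182525/1408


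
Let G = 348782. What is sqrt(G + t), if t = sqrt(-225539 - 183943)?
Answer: sqrt(348782 + 3*I*sqrt(45498)) ≈ 590.58 + 0.542*I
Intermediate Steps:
t = 3*I*sqrt(45498) (t = sqrt(-409482) = 3*I*sqrt(45498) ≈ 639.91*I)
sqrt(G + t) = sqrt(348782 + 3*I*sqrt(45498))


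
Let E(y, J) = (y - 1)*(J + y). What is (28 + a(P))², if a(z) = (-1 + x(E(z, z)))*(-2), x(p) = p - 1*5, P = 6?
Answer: 6400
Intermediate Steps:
E(y, J) = (-1 + y)*(J + y)
x(p) = -5 + p (x(p) = p - 5 = -5 + p)
a(z) = 12 - 4*z² + 4*z (a(z) = (-1 + (-5 + (z² - z - z + z*z)))*(-2) = (-1 + (-5 + (z² - z - z + z²)))*(-2) = (-1 + (-5 + (-2*z + 2*z²)))*(-2) = (-1 + (-5 - 2*z + 2*z²))*(-2) = (-6 - 2*z + 2*z²)*(-2) = 12 - 4*z² + 4*z)
(28 + a(P))² = (28 + (12 - 4*6² + 4*6))² = (28 + (12 - 4*36 + 24))² = (28 + (12 - 144 + 24))² = (28 - 108)² = (-80)² = 6400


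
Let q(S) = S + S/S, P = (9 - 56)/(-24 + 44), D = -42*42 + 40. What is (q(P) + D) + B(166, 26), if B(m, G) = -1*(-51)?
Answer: -33487/20 ≈ -1674.3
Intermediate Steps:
B(m, G) = 51
D = -1724 (D = -1764 + 40 = -1724)
P = -47/20 ≈ -2.3500
q(S) = 1 + S (q(S) = S + 1 = 1 + S)
(q(P) + D) + B(166, 26) = ((1 - 47/20) - 1724) + 51 = (-27/20 - 1724) + 51 = -34507/20 + 51 = -33487/20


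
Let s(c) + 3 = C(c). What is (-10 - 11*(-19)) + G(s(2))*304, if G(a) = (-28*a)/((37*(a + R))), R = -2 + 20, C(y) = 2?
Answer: 133683/629 ≈ 212.53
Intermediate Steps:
R = 18
s(c) = -1 (s(c) = -3 + 2 = -1)
G(a) = -28*a/(666 + 37*a) (G(a) = (-28*a)/((37*(a + 18))) = (-28*a)/((37*(18 + a))) = (-28*a)/(666 + 37*a) = -28*a/(666 + 37*a))
(-10 - 11*(-19)) + G(s(2))*304 = (-10 - 11*(-19)) - 28*(-1)/(666 + 37*(-1))*304 = (-10 + 209) - 28*(-1)/(666 - 37)*304 = 199 - 28*(-1)/629*304 = 199 - 28*(-1)*1/629*304 = 199 + (28/629)*304 = 199 + 8512/629 = 133683/629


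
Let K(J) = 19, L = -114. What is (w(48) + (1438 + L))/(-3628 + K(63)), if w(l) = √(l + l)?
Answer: -1324/3609 - 4*√6/3609 ≈ -0.36958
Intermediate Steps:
w(l) = √2*√l (w(l) = √(2*l) = √2*√l)
(w(48) + (1438 + L))/(-3628 + K(63)) = (√2*√48 + (1438 - 114))/(-3628 + 19) = (√2*(4*√3) + 1324)/(-3609) = (4*√6 + 1324)*(-1/3609) = (1324 + 4*√6)*(-1/3609) = -1324/3609 - 4*√6/3609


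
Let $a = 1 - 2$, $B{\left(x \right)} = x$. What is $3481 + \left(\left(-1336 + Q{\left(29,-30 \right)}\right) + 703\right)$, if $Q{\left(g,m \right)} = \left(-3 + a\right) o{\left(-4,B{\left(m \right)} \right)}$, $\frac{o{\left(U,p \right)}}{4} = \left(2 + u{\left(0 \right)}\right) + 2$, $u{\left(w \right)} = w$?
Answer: $2784$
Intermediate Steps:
$a = -1$
$o{\left(U,p \right)} = 16$ ($o{\left(U,p \right)} = 4 \left(\left(2 + 0\right) + 2\right) = 4 \left(2 + 2\right) = 4 \cdot 4 = 16$)
$Q{\left(g,m \right)} = -64$ ($Q{\left(g,m \right)} = \left(-3 - 1\right) 16 = \left(-4\right) 16 = -64$)
$3481 + \left(\left(-1336 + Q{\left(29,-30 \right)}\right) + 703\right) = 3481 + \left(\left(-1336 - 64\right) + 703\right) = 3481 + \left(-1400 + 703\right) = 3481 - 697 = 2784$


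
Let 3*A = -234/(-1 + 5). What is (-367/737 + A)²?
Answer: 868893529/2172676 ≈ 399.92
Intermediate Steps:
A = -39/2 (A = (-234/(-1 + 5))/3 = (-234/4)/3 = (-234*¼)/3 = (⅓)*(-117/2) = -39/2 ≈ -19.500)
(-367/737 + A)² = (-367/737 - 39/2)² = (-29477/1474)² = 868893529/2172676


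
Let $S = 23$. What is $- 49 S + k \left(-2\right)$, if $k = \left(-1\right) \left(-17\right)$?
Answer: $-1161$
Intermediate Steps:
$k = 17$
$- 49 S + k \left(-2\right) = \left(-49\right) 23 + 17 \left(-2\right) = -1127 - 34 = -1161$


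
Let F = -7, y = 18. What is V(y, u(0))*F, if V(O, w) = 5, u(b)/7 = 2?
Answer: -35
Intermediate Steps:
u(b) = 14 (u(b) = 7*2 = 14)
V(y, u(0))*F = 5*(-7) = -35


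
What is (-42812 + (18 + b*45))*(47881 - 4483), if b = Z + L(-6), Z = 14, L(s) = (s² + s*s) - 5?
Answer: -1698988302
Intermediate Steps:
L(s) = -5 + 2*s² (L(s) = (s² + s²) - 5 = 2*s² - 5 = -5 + 2*s²)
b = 81 (b = 14 + (-5 + 2*(-6)²) = 14 + (-5 + 2*36) = 14 + (-5 + 72) = 14 + 67 = 81)
(-42812 + (18 + b*45))*(47881 - 4483) = (-42812 + (18 + 81*45))*(47881 - 4483) = (-42812 + (18 + 3645))*43398 = (-42812 + 3663)*43398 = -39149*43398 = -1698988302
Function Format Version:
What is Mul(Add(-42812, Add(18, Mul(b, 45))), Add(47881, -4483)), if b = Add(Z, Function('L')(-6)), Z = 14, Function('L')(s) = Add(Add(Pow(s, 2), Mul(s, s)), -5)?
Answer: -1698988302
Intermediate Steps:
Function('L')(s) = Add(-5, Mul(2, Pow(s, 2))) (Function('L')(s) = Add(Add(Pow(s, 2), Pow(s, 2)), -5) = Add(Mul(2, Pow(s, 2)), -5) = Add(-5, Mul(2, Pow(s, 2))))
b = 81 (b = Add(14, Add(-5, Mul(2, Pow(-6, 2)))) = Add(14, Add(-5, Mul(2, 36))) = Add(14, Add(-5, 72)) = Add(14, 67) = 81)
Mul(Add(-42812, Add(18, Mul(b, 45))), Add(47881, -4483)) = Mul(Add(-42812, Add(18, Mul(81, 45))), Add(47881, -4483)) = Mul(Add(-42812, Add(18, 3645)), 43398) = Mul(Add(-42812, 3663), 43398) = Mul(-39149, 43398) = -1698988302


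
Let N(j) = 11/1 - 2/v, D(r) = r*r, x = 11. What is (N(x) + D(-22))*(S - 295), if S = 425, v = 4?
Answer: 64285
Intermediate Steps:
D(r) = r**2
N(j) = 21/2 (N(j) = 11/1 - 2/4 = 11*1 - 2*1/4 = 11 - 1/2 = 21/2)
(N(x) + D(-22))*(S - 295) = (21/2 + (-22)**2)*(425 - 295) = (21/2 + 484)*130 = (989/2)*130 = 64285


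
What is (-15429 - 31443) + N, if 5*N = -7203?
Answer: -241563/5 ≈ -48313.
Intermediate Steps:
N = -7203/5 (N = (1/5)*(-7203) = -7203/5 ≈ -1440.6)
(-15429 - 31443) + N = (-15429 - 31443) - 7203/5 = -46872 - 7203/5 = -241563/5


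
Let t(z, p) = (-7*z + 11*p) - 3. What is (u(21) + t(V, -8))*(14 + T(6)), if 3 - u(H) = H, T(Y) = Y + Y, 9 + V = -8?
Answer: 260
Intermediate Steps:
V = -17 (V = -9 - 8 = -17)
T(Y) = 2*Y
t(z, p) = -3 - 7*z + 11*p
u(H) = 3 - H
(u(21) + t(V, -8))*(14 + T(6)) = ((3 - 1*21) + (-3 - 7*(-17) + 11*(-8)))*(14 + 2*6) = ((3 - 21) + (-3 + 119 - 88))*(14 + 12) = (-18 + 28)*26 = 10*26 = 260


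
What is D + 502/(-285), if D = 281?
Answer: 79583/285 ≈ 279.24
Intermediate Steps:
D + 502/(-285) = 281 + 502/(-285) = 281 + 502*(-1/285) = 281 - 502/285 = 79583/285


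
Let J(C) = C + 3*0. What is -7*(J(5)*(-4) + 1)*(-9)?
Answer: -1197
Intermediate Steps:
J(C) = C (J(C) = C + 0 = C)
-7*(J(5)*(-4) + 1)*(-9) = -7*(5*(-4) + 1)*(-9) = -7*(-20 + 1)*(-9) = -7*(-19)*(-9) = 133*(-9) = -1197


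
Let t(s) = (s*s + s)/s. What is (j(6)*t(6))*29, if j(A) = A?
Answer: 1218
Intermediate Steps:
t(s) = (s + s**2)/s (t(s) = (s**2 + s)/s = (s + s**2)/s)
(j(6)*t(6))*29 = (6*(1 + 6))*29 = (6*7)*29 = 42*29 = 1218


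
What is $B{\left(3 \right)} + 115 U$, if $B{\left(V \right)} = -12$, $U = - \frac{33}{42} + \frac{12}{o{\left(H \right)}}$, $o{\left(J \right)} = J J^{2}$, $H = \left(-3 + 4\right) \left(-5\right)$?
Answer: $- \frac{39689}{350} \approx -113.4$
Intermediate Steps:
$H = -5$ ($H = 1 \left(-5\right) = -5$)
$o{\left(J \right)} = J^{3}$
$U = - \frac{1543}{1750}$ ($U = - \frac{33}{42} + \frac{12}{\left(-5\right)^{3}} = \left(-33\right) \frac{1}{42} + \frac{12}{-125} = - \frac{11}{14} + 12 \left(- \frac{1}{125}\right) = - \frac{11}{14} - \frac{12}{125} = - \frac{1543}{1750} \approx -0.88171$)
$B{\left(3 \right)} + 115 U = -12 + 115 \left(- \frac{1543}{1750}\right) = -12 - \frac{35489}{350} = - \frac{39689}{350}$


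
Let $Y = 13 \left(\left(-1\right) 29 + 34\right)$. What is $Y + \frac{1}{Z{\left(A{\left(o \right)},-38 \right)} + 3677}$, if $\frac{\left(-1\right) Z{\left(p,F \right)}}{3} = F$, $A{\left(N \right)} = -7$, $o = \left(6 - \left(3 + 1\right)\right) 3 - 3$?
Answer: $\frac{246416}{3791} \approx 65.0$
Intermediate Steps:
$o = 3$ ($o = \left(6 - 4\right) 3 - 3 = 2 \cdot 3 - 3 = 6 - 3 = 3$)
$Z{\left(p,F \right)} = - 3 F$
$Y = 65$ ($Y = 13 \left(-29 + 34\right) = 13 \cdot 5 = 65$)
$Y + \frac{1}{Z{\left(A{\left(o \right)},-38 \right)} + 3677} = 65 + \frac{1}{\left(-3\right) \left(-38\right) + 3677} = 65 + \frac{1}{114 + 3677} = 65 + \frac{1}{3791} = \frac{246416}{3791}$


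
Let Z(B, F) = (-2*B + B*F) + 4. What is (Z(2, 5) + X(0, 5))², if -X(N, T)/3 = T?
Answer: 25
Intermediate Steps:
X(N, T) = -3*T
Z(B, F) = 4 - 2*B + B*F
(Z(2, 5) + X(0, 5))² = ((4 - 2*2 + 2*5) - 3*5)² = ((4 - 4 + 10) - 15)² = (10 - 15)² = (-5)² = 25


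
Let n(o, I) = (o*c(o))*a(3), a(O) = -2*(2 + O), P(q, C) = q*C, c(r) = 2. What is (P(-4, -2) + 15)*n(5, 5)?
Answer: -2300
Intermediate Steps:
P(q, C) = C*q
a(O) = -4 - 2*O
n(o, I) = -20*o (n(o, I) = (o*2)*(-4 - 2*3) = (2*o)*(-4 - 6) = (2*o)*(-10) = -20*o)
(P(-4, -2) + 15)*n(5, 5) = (-2*(-4) + 15)*(-20*5) = (8 + 15)*(-100) = 23*(-100) = -2300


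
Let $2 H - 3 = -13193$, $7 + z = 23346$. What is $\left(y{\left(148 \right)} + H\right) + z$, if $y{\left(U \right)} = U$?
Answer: $16892$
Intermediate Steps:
$z = 23339$ ($z = -7 + 23346 = 23339$)
$H = -6595$ ($H = \frac{3}{2} + \frac{1}{2} \left(-13193\right) = \frac{3}{2} - \frac{13193}{2} = -6595$)
$\left(y{\left(148 \right)} + H\right) + z = \left(148 - 6595\right) + 23339 = -6447 + 23339 = 16892$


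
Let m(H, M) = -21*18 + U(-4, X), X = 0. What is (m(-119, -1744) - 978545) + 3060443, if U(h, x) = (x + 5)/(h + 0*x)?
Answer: 8326075/4 ≈ 2.0815e+6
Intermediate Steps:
U(h, x) = (5 + x)/h (U(h, x) = (5 + x)/(h + 0) = (5 + x)/h)
m(H, M) = -1517/4 (m(H, M) = -21*18 + (5 + 0)/(-4) = -378 - ¼*5 = -378 - 5/4 = -1517/4)
(m(-119, -1744) - 978545) + 3060443 = (-1517/4 - 978545) + 3060443 = -3915697/4 + 3060443 = 8326075/4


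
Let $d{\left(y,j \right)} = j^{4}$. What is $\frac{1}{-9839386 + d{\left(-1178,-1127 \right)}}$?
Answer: $\frac{1}{1613217837255} \approx 6.1988 \cdot 10^{-13}$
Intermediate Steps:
$\frac{1}{-9839386 + d{\left(-1178,-1127 \right)}} = \frac{1}{-9839386 + \left(-1127\right)^{4}} = \frac{1}{-9839386 + 1613227676641} = \frac{1}{1613217837255}$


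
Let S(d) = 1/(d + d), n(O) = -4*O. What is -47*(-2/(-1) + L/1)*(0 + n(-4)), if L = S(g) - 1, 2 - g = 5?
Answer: -1880/3 ≈ -626.67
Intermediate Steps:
g = -3 (g = 2 - 1*5 = 2 - 5 = -3)
S(d) = 1/(2*d)
L = -7/6 (L = (½)/(-3) - 1 = (½)*(-⅓) - 1 = -⅙ - 1 = -7/6 ≈ -1.1667)
-47*(-2/(-1) + L/1)*(0 + n(-4)) = -47*(-2/(-1) - 7/6/1)*(0 - 4*(-4)) = -47*(-2*(-1) - 7/6*1)*(0 + 16) = -47*(2 - 7/6)*16 = -235*16/6 = -47*40/3 = -1880/3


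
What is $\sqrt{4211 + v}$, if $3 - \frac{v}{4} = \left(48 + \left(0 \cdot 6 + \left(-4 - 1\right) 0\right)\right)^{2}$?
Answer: $i \sqrt{4993} \approx 70.661 i$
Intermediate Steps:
$v = -9204$ ($v = 12 - 4 \left(48 + \left(0 \cdot 6 + \left(-4 - 1\right) 0\right)\right)^{2} = 12 - 4 \left(48 + \left(0 - 0\right)\right)^{2} = 12 - 4 \left(48 + \left(0 + 0\right)\right)^{2} = 12 - 4 \left(48 + 0\right)^{2} = 12 - 4 \cdot 48^{2} = 12 - 9216 = -9204$)
$\sqrt{4211 + v} = \sqrt{4211 - 9204} = \sqrt{-4993} = i \sqrt{4993}$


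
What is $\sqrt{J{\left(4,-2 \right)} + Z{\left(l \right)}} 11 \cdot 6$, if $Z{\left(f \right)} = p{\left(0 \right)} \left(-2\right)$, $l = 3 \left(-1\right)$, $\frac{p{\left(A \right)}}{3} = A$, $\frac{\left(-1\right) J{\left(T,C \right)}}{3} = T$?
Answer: $132 i \sqrt{3} \approx 228.63 i$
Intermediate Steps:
$J{\left(T,C \right)} = - 3 T$
$p{\left(A \right)} = 3 A$
$l = -3$
$Z{\left(f \right)} = 0$ ($Z{\left(f \right)} = 3 \cdot 0 \left(-2\right) = 0 \left(-2\right) = 0$)
$\sqrt{J{\left(4,-2 \right)} + Z{\left(l \right)}} 11 \cdot 6 = \sqrt{\left(-3\right) 4 + 0} \cdot 11 \cdot 6 = \sqrt{-12 + 0} \cdot 11 \cdot 6 = \sqrt{-12} \cdot 11 \cdot 6 = 2 i \sqrt{3} \cdot 11 \cdot 6 = 22 i \sqrt{3} \cdot 6 = 132 i \sqrt{3}$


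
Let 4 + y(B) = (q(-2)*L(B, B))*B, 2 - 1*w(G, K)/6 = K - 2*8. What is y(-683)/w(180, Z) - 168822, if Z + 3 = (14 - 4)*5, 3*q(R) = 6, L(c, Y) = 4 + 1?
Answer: -4894699/29 ≈ -1.6878e+5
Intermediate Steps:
L(c, Y) = 5
q(R) = 2 (q(R) = (⅓)*6 = 2)
Z = 47 (Z = -3 + (14 - 4)*5 = -3 + 10*5 = -3 + 50 = 47)
w(G, K) = 108 - 6*K (w(G, K) = 12 - 6*(K - 2*8) = 12 - 6*(K - 16) = 12 - 6*(-16 + K) = 12 + (96 - 6*K) = 108 - 6*K)
y(B) = -4 + 10*B (y(B) = -4 + (2*5)*B = -4 + 10*B)
y(-683)/w(180, Z) - 168822 = (-4 + 10*(-683))/(108 - 6*47) - 168822 = (-4 - 6830)/(108 - 282) - 168822 = -6834/(-174) - 168822 = -6834*(-1/174) - 168822 = 1139/29 - 168822 = -4894699/29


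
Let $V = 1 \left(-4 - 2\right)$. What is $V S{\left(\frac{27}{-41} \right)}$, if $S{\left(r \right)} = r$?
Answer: $\frac{162}{41} \approx 3.9512$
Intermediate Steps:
$V = -6$ ($V = 1 \left(-6\right) = -6$)
$V S{\left(\frac{27}{-41} \right)} = - 6 \frac{27}{-41} = - 6 \cdot 27 \left(- \frac{1}{41}\right) = \left(-6\right) \left(- \frac{27}{41}\right) = \frac{162}{41}$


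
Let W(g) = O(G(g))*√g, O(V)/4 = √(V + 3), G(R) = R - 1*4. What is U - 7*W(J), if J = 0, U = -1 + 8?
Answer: 7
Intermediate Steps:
U = 7
G(R) = -4 + R (G(R) = R - 4 = -4 + R)
O(V) = 4*√(3 + V) (O(V) = 4*√(V + 3) = 4*√(3 + V))
W(g) = 4*√g*√(-1 + g) (W(g) = (4*√(3 + (-4 + g)))*√g = (4*√(-1 + g))*√g = 4*√g*√(-1 + g))
U - 7*W(J) = 7 - 28*√0*√(-1 + 0) = 7 - 28*0*√(-1) = 7 - 28*0*I = 7 - 7*0 = 7 + 0 = 7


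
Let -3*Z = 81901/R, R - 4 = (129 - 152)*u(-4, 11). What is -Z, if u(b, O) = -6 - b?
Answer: 81901/150 ≈ 546.01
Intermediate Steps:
R = 50 (R = 4 + (129 - 152)*(-6 - 1*(-4)) = 4 - 23*(-6 + 4) = 4 - 23*(-2) = 4 + 46 = 50)
Z = -81901/150 (Z = -81901/(3*50) = -⅓*81901/50 = -81901/150 ≈ -546.01)
-Z = -1*(-81901/150) = 81901/150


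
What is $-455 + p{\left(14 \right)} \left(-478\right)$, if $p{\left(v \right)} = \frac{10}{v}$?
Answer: $- \frac{5575}{7} \approx -796.43$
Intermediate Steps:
$-455 + p{\left(14 \right)} \left(-478\right) = -455 + \frac{10}{14} \left(-478\right) = -455 + 10 \cdot \frac{1}{14} \left(-478\right) = -455 + \frac{5}{7} \left(-478\right) = -455 - \frac{2390}{7} = - \frac{5575}{7}$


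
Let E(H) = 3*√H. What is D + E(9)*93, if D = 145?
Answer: 982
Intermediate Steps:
D + E(9)*93 = 145 + (3*√9)*93 = 145 + (3*3)*93 = 145 + 9*93 = 145 + 837 = 982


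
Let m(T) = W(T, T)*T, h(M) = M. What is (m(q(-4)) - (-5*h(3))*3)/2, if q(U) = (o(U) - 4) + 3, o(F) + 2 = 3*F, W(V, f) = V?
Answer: 135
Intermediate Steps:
o(F) = -2 + 3*F
q(U) = -3 + 3*U (q(U) = ((-2 + 3*U) - 4) + 3 = (-6 + 3*U) + 3 = -3 + 3*U)
m(T) = T² (m(T) = T*T = T²)
(m(q(-4)) - (-5*h(3))*3)/2 = ((-3 + 3*(-4))² - (-5*3)*3)/2 = ((-3 - 12)² - (-15)*3)*(½) = ((-15)² - 1*(-45))*(½) = (225 + 45)*(½) = 270*(½) = 135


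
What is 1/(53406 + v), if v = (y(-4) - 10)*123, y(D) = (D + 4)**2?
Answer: 1/52176 ≈ 1.9166e-5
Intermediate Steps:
y(D) = (4 + D)**2
v = -1230 (v = ((4 - 4)**2 - 10)*123 = (0**2 - 10)*123 = (0 - 10)*123 = -10*123 = -1230)
1/(53406 + v) = 1/(53406 - 1230) = 1/52176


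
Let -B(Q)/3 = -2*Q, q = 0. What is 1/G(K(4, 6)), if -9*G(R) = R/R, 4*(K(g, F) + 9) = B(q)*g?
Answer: -9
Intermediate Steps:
B(Q) = 6*Q (B(Q) = -(-6)*Q = 6*Q)
K(g, F) = -9 (K(g, F) = -9 + ((6*0)*g)/4 = -9 + (0*g)/4 = -9 + (¼)*0 = -9 + 0 = -9)
G(R) = -⅑ (G(R) = -R/(9*R) = -⅑*1 = -⅑)
1/G(K(4, 6)) = 1/(-⅑) = -9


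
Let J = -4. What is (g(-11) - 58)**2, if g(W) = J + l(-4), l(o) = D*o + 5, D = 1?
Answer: 3721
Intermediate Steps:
l(o) = 5 + o (l(o) = 1*o + 5 = o + 5 = 5 + o)
g(W) = -3 (g(W) = -4 + (5 - 4) = -4 + 1 = -3)
(g(-11) - 58)**2 = (-3 - 58)**2 = (-61)**2 = 3721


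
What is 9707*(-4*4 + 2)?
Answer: -135898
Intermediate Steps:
9707*(-4*4 + 2) = 9707*(-16 + 2) = 9707*(-14) = -135898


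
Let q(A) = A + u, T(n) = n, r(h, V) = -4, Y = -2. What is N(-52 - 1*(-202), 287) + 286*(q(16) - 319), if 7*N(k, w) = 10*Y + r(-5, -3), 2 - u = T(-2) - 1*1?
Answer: -596620/7 ≈ -85231.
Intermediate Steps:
u = 5 (u = 2 - (-2 - 1*1) = 2 - (-2 - 1) = 2 - 1*(-3) = 2 + 3 = 5)
N(k, w) = -24/7 (N(k, w) = (10*(-2) - 4)/7 = (-20 - 4)/7 = (⅐)*(-24) = -24/7)
q(A) = 5 + A (q(A) = A + 5 = 5 + A)
N(-52 - 1*(-202), 287) + 286*(q(16) - 319) = -24/7 + 286*((5 + 16) - 319) = -24/7 + 286*(21 - 319) = -24/7 + 286*(-298) = -24/7 - 85228 = -596620/7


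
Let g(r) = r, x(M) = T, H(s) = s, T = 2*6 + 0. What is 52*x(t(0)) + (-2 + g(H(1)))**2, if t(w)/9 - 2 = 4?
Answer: 625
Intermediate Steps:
T = 12 (T = 12 + 0 = 12)
t(w) = 54 (t(w) = 18 + 9*4 = 18 + 36 = 54)
x(M) = 12
52*x(t(0)) + (-2 + g(H(1)))**2 = 52*12 + (-2 + 1)**2 = 624 + (-1)**2 = 624 + 1 = 625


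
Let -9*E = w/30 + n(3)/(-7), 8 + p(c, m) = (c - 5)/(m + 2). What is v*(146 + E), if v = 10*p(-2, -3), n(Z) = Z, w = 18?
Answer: -30656/21 ≈ -1459.8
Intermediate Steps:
p(c, m) = -8 + (-5 + c)/(2 + m) (p(c, m) = -8 + (c - 5)/(m + 2) = -8 + (-5 + c)/(2 + m))
E = -2/105 (E = -(18/30 + 3/(-7))/9 = -(18*(1/30) + 3*(-⅐))/9 = -(⅗ - 3/7)/9 = -⅑*6/35 = -2/105 ≈ -0.019048)
v = -10 (v = 10*((-21 - 2 - 8*(-3))/(2 - 3)) = 10*((-21 - 2 + 24)/(-1)) = 10*(-1*1) = 10*(-1) = -10)
v*(146 + E) = -10*(146 - 2/105) = -10*15328/105 = -30656/21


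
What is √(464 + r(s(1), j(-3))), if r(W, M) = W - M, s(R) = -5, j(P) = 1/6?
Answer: √16518/6 ≈ 21.420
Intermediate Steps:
j(P) = ⅙
√(464 + r(s(1), j(-3))) = √(464 + (-5 - 1*⅙)) = √(464 + (-5 - ⅙)) = √(464 - 31/6) = √(2753/6) = √16518/6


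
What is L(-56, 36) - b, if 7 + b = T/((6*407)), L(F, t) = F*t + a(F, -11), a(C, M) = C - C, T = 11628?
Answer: -819601/407 ≈ -2013.8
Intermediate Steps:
a(C, M) = 0
L(F, t) = F*t (L(F, t) = F*t + 0 = F*t)
b = -911/407 (b = -7 + 11628/((6*407)) = -7 + 11628/2442 = -7 + 11628*(1/2442) = -7 + 1938/407 = -911/407 ≈ -2.2383)
L(-56, 36) - b = -56*36 - 1*(-911/407) = -2016 + 911/407 = -819601/407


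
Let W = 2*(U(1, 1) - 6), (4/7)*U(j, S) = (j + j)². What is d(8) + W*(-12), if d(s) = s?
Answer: -16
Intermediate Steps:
U(j, S) = 7*j² (U(j, S) = 7*(j + j)²/4 = 7*(2*j)²/4 = 7*(4*j²)/4 = 7*j²)
W = 2 (W = 2*(7*1² - 6) = 2*(7*1 - 6) = 2*(7 - 6) = 2*1 = 2)
d(8) + W*(-12) = 8 + 2*(-12) = 8 - 24 = -16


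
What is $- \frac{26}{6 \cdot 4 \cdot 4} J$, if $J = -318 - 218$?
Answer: $\frac{871}{6} \approx 145.17$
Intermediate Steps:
$J = -536$ ($J = -318 - 218 = -536$)
$- \frac{26}{6 \cdot 4 \cdot 4} J = - \frac{26}{6 \cdot 4 \cdot 4} \left(-536\right) = - \frac{26}{24 \cdot 4} \left(-536\right) = - \frac{26}{96} \left(-536\right) = \left(-26\right) \frac{1}{96} \left(-536\right) = \left(- \frac{13}{48}\right) \left(-536\right) = \frac{871}{6}$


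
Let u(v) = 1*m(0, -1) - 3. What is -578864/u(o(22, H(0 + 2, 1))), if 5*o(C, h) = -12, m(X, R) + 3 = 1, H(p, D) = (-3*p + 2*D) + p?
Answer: 578864/5 ≈ 1.1577e+5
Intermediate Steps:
H(p, D) = -2*p + 2*D
m(X, R) = -2 (m(X, R) = -3 + 1 = -2)
o(C, h) = -12/5 (o(C, h) = (⅕)*(-12) = -12/5)
u(v) = -5 (u(v) = 1*(-2) - 3 = -2 - 3 = -5)
-578864/u(o(22, H(0 + 2, 1))) = -578864/(-5) = -578864*(-⅕) = 578864/5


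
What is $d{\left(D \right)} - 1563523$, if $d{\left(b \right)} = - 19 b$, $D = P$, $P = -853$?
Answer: $-1547316$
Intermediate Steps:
$D = -853$
$d{\left(D \right)} - 1563523 = \left(-19\right) \left(-853\right) - 1563523 = 16207 - 1563523 = -1547316$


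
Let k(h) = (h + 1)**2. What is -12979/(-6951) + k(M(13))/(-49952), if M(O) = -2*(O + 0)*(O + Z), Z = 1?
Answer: -38228473/49602336 ≈ -0.77070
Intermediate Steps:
M(O) = -2*O*(1 + O) (M(O) = -2*(O + 0)*(O + 1) = -2*O*(1 + O))
k(h) = (1 + h)**2
-12979/(-6951) + k(M(13))/(-49952) = -12979/(-6951) + (1 - 2*13*(1 + 13))**2/(-49952) = -12979*(-1/6951) + (1 - 2*13*14)**2*(-1/49952) = 12979/6951 + (1 - 364)**2*(-1/49952) = 12979/6951 + (-363)**2*(-1/49952) = 12979/6951 + 131769*(-1/49952) = 12979/6951 - 131769/49952 = -38228473/49602336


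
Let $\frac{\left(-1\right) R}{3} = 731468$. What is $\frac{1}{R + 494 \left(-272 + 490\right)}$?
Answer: $- \frac{1}{2086712} \approx -4.7922 \cdot 10^{-7}$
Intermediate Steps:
$R = -2194404$ ($R = \left(-3\right) 731468 = -2194404$)
$\frac{1}{R + 494 \left(-272 + 490\right)} = \frac{1}{-2194404 + 494 \left(-272 + 490\right)} = \frac{1}{-2194404 + 494 \cdot 218} = \frac{1}{-2194404 + 107692} = \frac{1}{-2086712} = - \frac{1}{2086712}$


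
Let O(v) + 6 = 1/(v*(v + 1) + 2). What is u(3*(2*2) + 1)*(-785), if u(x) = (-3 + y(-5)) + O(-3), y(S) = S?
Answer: 87135/8 ≈ 10892.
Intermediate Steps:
O(v) = -6 + 1/(2 + v*(1 + v)) (O(v) = -6 + 1/(v*(v + 1) + 2) = -6 + 1/(v*(1 + v) + 2) = -6 + 1/(2 + v*(1 + v)))
u(x) = -111/8 (u(x) = (-3 - 5) + (-11 - 6*(-3) - 6*(-3)²)/(2 - 3 + (-3)²) = -8 + (-11 + 18 - 6*9)/(2 - 3 + 9) = -8 + (-11 + 18 - 54)/8 = -8 + (⅛)*(-47) = -8 - 47/8 = -111/8)
u(3*(2*2) + 1)*(-785) = -111/8*(-785) = 87135/8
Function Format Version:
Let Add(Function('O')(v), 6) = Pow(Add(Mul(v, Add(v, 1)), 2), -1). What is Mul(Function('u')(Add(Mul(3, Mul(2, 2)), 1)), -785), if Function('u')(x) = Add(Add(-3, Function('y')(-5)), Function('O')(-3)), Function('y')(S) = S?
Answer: Rational(87135, 8) ≈ 10892.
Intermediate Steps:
Function('O')(v) = Add(-6, Pow(Add(2, Mul(v, Add(1, v))), -1)) (Function('O')(v) = Add(-6, Pow(Add(Mul(v, Add(v, 1)), 2), -1)) = Add(-6, Pow(Add(Mul(v, Add(1, v)), 2), -1)) = Add(-6, Pow(Add(2, Mul(v, Add(1, v))), -1)))
Function('u')(x) = Rational(-111, 8) (Function('u')(x) = Add(Add(-3, -5), Mul(Pow(Add(2, -3, Pow(-3, 2)), -1), Add(-11, Mul(-6, -3), Mul(-6, Pow(-3, 2))))) = Add(-8, Mul(Pow(Add(2, -3, 9), -1), Add(-11, 18, Mul(-6, 9)))) = Add(-8, Mul(Pow(8, -1), Add(-11, 18, -54))) = Add(-8, Mul(Rational(1, 8), -47)) = Add(-8, Rational(-47, 8)) = Rational(-111, 8))
Mul(Function('u')(Add(Mul(3, Mul(2, 2)), 1)), -785) = Mul(Rational(-111, 8), -785) = Rational(87135, 8)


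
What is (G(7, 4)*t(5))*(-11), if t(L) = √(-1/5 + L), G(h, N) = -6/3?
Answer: 44*√30/5 ≈ 48.200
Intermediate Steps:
G(h, N) = -2 (G(h, N) = -6*⅓ = -2)
t(L) = √(-⅕ + L) (t(L) = √(-1*⅕ + L) = √(-⅕ + L))
(G(7, 4)*t(5))*(-11) = -2*√(-5 + 25*5)/5*(-11) = -2*√(-5 + 125)/5*(-11) = -2*√120/5*(-11) = -2*2*√30/5*(-11) = -4*√30/5*(-11) = 44*√30/5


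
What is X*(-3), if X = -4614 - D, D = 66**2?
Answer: 26910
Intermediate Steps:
D = 4356
X = -8970 (X = -4614 - 1*4356 = -4614 - 4356 = -8970)
X*(-3) = -8970*(-3) = 26910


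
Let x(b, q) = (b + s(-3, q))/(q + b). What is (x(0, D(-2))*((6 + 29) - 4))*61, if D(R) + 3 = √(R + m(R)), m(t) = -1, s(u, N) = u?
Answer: 5673/4 + 1891*I*√3/4 ≈ 1418.3 + 818.83*I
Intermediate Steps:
D(R) = -3 + √(-1 + R) (D(R) = -3 + √(R - 1) = -3 + √(-1 + R))
x(b, q) = (-3 + b)/(b + q) (x(b, q) = (b - 3)/(q + b) = (-3 + b)/(b + q))
(x(0, D(-2))*((6 + 29) - 4))*61 = (((-3 + 0)/(0 + (-3 + √(-1 - 2))))*((6 + 29) - 4))*61 = ((-3/(0 + (-3 + √(-3))))*(35 - 4))*61 = ((-3/(0 + (-3 + I*√3)))*31)*61 = ((-3/(-3 + I*√3))*31)*61 = (-3/(-3 + I*√3)*31)*61 = -93/(-3 + I*√3)*61 = -5673/(-3 + I*√3)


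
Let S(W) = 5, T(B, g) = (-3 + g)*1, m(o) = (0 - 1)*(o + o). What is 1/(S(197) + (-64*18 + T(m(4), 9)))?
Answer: -1/1141 ≈ -0.00087642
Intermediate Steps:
m(o) = -2*o
T(B, g) = -3 + g
1/(S(197) + (-64*18 + T(m(4), 9))) = 1/(5 + (-64*18 + (-3 + 9))) = 1/(5 + (-1152 + 6)) = 1/(5 - 1146) = 1/(-1141) = -1/1141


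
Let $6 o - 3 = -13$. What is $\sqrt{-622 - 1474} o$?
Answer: $- \frac{20 i \sqrt{131}}{3} \approx - 76.303 i$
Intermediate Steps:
$o = - \frac{5}{3}$ ($o = \frac{1}{2} + \frac{1}{6} \left(-13\right) = \frac{1}{2} - \frac{13}{6} = - \frac{5}{3} \approx -1.6667$)
$\sqrt{-622 - 1474} o = \sqrt{-622 - 1474} \left(- \frac{5}{3}\right) = \sqrt{-2096} \left(- \frac{5}{3}\right) = 4 i \sqrt{131} \left(- \frac{5}{3}\right) = - \frac{20 i \sqrt{131}}{3}$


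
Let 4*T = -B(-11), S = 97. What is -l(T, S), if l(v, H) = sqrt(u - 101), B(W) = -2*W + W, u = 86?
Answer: -I*sqrt(15) ≈ -3.873*I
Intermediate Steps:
B(W) = -W
T = -11/4 (T = (-(-1)*(-11))/4 = (-1*11)/4 = (1/4)*(-11) = -11/4 ≈ -2.7500)
l(v, H) = I*sqrt(15) (l(v, H) = sqrt(86 - 101) = sqrt(-15) = I*sqrt(15))
-l(T, S) = -I*sqrt(15)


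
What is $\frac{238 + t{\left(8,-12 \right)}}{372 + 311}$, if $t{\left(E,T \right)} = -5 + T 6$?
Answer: $\frac{161}{683} \approx 0.23572$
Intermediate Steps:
$t{\left(E,T \right)} = -5 + 6 T$
$\frac{238 + t{\left(8,-12 \right)}}{372 + 311} = \frac{238 + \left(-5 + 6 \left(-12\right)\right)}{372 + 311} = \frac{238 - 77}{683} = \left(238 - 77\right) \frac{1}{683} = 161 \cdot \frac{1}{683} = \frac{161}{683}$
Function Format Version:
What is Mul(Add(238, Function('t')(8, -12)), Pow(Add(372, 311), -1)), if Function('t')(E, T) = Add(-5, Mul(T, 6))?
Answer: Rational(161, 683) ≈ 0.23572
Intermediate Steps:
Function('t')(E, T) = Add(-5, Mul(6, T))
Mul(Add(238, Function('t')(8, -12)), Pow(Add(372, 311), -1)) = Mul(Add(238, Add(-5, Mul(6, -12))), Pow(Add(372, 311), -1)) = Mul(Add(238, Add(-5, -72)), Pow(683, -1)) = Mul(Add(238, -77), Rational(1, 683)) = Mul(161, Rational(1, 683)) = Rational(161, 683)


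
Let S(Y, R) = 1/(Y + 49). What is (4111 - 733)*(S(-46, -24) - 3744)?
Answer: -12646106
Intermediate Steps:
S(Y, R) = 1/(49 + Y)
(4111 - 733)*(S(-46, -24) - 3744) = (4111 - 733)*(1/(49 - 46) - 3744) = 3378*(1/3 - 3744) = 3378*(⅓ - 3744) = 3378*(-11231/3) = -12646106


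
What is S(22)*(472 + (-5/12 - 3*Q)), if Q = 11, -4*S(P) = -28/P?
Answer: 36841/264 ≈ 139.55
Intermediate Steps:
S(P) = 7/P (S(P) = -(-7)/P = 7/P)
S(22)*(472 + (-5/12 - 3*Q)) = (7/22)*(472 + (-5/12 - 3*11)) = (7*(1/22))*(472 + (-5*1/12 - 33)) = 7*(472 + (-5/12 - 33))/22 = 7*(472 - 401/12)/22 = (7/22)*(5263/12) = 36841/264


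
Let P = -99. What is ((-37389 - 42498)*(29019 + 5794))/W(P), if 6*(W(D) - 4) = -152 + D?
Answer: 16686636786/227 ≈ 7.3509e+7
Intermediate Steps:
W(D) = -64/3 + D/6 (W(D) = 4 + (-152 + D)/6 = 4 + (-76/3 + D/6) = -64/3 + D/6)
((-37389 - 42498)*(29019 + 5794))/W(P) = ((-37389 - 42498)*(29019 + 5794))/(-64/3 + (⅙)*(-99)) = (-79887*34813)/(-64/3 - 33/2) = -2781106131/(-227/6) = -2781106131*(-6/227) = 16686636786/227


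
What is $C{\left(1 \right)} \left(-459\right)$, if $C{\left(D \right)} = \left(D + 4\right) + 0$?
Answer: $-2295$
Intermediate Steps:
$C{\left(D \right)} = 4 + D$ ($C{\left(D \right)} = \left(4 + D\right) + 0 = 4 + D$)
$C{\left(1 \right)} \left(-459\right) = \left(4 + 1\right) \left(-459\right) = 5 \left(-459\right) = -2295$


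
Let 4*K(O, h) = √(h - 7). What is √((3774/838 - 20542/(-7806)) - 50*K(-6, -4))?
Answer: √(76328718032280 - 133719625872450*I*√11)/3270714 ≈ 4.96 - 4.1792*I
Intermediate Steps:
K(O, h) = √(-7 + h)/4 (K(O, h) = √(h - 7)/4 = √(-7 + h)/4)
√((3774/838 - 20542/(-7806)) - 50*K(-6, -4)) = √((3774/838 - 20542/(-7806)) - 25*√(-7 - 4)/2) = √((3774*(1/838) - 20542*(-1/7806)) - 25*√(-11)/2) = √((1887/419 + 10271/3903) - 25*I*√11/2) = √(11668510/1635357 - 25*I*√11/2)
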